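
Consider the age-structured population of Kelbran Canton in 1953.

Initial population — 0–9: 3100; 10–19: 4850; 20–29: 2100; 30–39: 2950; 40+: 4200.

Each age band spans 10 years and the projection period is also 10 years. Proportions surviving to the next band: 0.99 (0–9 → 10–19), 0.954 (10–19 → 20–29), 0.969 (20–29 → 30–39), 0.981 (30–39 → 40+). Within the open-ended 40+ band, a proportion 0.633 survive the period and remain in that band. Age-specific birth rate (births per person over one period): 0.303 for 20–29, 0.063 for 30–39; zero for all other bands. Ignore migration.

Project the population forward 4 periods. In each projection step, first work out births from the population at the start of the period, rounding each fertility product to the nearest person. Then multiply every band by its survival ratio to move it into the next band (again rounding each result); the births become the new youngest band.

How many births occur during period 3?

— Period 1 —
Births: 2100 * 0.303 = 636, 2950 * 0.063 = 186 → 822
10–19: 3100 * 0.99 = 3069
20–29: 4850 * 0.954 = 4627
30–39: 2100 * 0.969 = 2035
40+: 2950 * 0.981 + 4200 * 0.633 = 2894 + 2659 = 5553
End of period: [822, 3069, 4627, 2035, 5553]
— Period 2 —
Births: 4627 * 0.303 = 1402, 2035 * 0.063 = 128 → 1530
10–19: 822 * 0.99 = 814
20–29: 3069 * 0.954 = 2928
30–39: 4627 * 0.969 = 4484
40+: 2035 * 0.981 + 5553 * 0.633 = 1996 + 3515 = 5511
End of period: [1530, 814, 2928, 4484, 5511]
— Period 3 —
Births: 2928 * 0.303 = 887, 4484 * 0.063 = 282 → 1169
10–19: 1530 * 0.99 = 1515
20–29: 814 * 0.954 = 777
30–39: 2928 * 0.969 = 2837
40+: 4484 * 0.981 + 5511 * 0.633 = 4399 + 3488 = 7887
End of period: [1169, 1515, 777, 2837, 7887]

1169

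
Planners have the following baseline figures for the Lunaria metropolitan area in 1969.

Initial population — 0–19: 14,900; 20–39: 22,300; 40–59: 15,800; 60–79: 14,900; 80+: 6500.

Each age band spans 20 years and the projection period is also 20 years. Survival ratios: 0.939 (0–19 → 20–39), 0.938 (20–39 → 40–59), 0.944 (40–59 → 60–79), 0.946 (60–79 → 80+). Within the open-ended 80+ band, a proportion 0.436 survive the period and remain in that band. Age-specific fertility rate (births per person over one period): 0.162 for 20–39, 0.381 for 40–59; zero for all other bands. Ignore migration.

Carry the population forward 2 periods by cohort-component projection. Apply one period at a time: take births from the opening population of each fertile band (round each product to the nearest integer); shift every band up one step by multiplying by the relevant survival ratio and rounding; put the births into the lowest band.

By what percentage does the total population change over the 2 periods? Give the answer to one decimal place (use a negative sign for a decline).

Period 1.
Births: 22300 * 0.162 = 3613 ; 15800 * 0.381 = 6020 — total 9633
20–39: 14900 * 0.939 = 13991
40–59: 22300 * 0.938 = 20917
60–79: 15800 * 0.944 = 14915
80+: 14900 * 0.946 + 6500 * 0.436 = 14095 + 2834 = 16929
Giving 9633 / 13991 / 20917 / 14915 / 16929.
Period 2.
Births: 13991 * 0.162 = 2267 ; 20917 * 0.381 = 7969 — total 10236
20–39: 9633 * 0.939 = 9045
40–59: 13991 * 0.938 = 13124
60–79: 20917 * 0.944 = 19746
80+: 14915 * 0.946 + 16929 * 0.436 = 14110 + 7381 = 21491
Giving 10236 / 9045 / 13124 / 19746 / 21491.
Total: 74400 → 73642; change = -758; percentage change = -1.0%

-1.0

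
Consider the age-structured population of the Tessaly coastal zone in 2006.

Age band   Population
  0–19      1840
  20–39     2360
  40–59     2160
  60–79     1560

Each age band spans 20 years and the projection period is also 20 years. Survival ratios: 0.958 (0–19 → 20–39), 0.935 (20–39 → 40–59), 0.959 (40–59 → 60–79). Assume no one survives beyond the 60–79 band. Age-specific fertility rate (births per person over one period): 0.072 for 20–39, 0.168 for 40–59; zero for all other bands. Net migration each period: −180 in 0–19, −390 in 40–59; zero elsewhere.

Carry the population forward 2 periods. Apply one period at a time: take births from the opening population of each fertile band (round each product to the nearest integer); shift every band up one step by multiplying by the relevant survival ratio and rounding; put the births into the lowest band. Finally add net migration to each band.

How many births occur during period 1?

Let band 1 be 0–19 through band 4 = 60–79.
Period 1.
Births: 2360 * 0.072 = 170  |  2160 * 0.168 = 363 ⇒ total 533
Band 2: 1840 * 0.958 = 1763
Band 3: 2360 * 0.935 = 2207
Band 4: 2160 * 0.959 = 2071
Net migration: Band 1 − 180 → 353; Band 3 − 390 → 1817
Population now: 0–19=353, 20–39=1763, 40–59=1817, 60–79=2071

533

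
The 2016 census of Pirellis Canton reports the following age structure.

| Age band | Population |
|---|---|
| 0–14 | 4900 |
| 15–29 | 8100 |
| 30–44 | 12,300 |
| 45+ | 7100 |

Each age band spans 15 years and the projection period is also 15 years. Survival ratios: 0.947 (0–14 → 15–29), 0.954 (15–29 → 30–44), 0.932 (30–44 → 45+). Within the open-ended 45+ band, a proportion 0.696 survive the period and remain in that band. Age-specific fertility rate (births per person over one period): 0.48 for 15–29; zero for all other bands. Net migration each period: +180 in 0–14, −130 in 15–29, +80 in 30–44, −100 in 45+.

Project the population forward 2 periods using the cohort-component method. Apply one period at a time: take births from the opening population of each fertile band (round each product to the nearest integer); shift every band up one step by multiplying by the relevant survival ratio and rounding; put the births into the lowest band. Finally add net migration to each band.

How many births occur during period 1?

Period 1.
Births: 8100 × 0.48 = 3888
15–29: 4900 × 0.947 = 4640
30–44: 8100 × 0.954 = 7727
45+: 12300 × 0.932 + 7100 × 0.696 = 11464 + 4942 = 16406
Net migration: 0–14 + 180 → 4068; 15–29 − 130 → 4510; 30–44 + 80 → 7807; 45+ − 100 → 16306
Giving 4068 / 4510 / 7807 / 16306.

3888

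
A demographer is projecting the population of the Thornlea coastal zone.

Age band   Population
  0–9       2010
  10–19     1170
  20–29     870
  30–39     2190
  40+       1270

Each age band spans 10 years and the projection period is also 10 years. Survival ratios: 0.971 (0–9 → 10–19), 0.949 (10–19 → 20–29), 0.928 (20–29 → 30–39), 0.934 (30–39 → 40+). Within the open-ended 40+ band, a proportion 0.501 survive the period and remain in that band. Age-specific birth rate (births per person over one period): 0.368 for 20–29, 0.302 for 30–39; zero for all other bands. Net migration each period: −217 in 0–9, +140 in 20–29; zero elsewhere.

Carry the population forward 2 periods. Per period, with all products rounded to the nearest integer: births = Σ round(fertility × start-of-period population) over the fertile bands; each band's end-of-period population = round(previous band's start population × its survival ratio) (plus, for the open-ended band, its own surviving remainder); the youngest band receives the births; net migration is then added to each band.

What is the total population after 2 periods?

After projecting period 1:
Births: 870 * 0.368 = 320  |  2190 * 0.302 = 661 → 981
10–19: 2010 * 0.971 = 1952
20–29: 1170 * 0.949 = 1110
30–39: 870 * 0.928 = 807
40+: 2190 * 0.934 + 1270 * 0.501 = 2045 + 636 = 2681
Net migration: 0–9 − 217 → 764; 20–29 + 140 → 1250
Population now: 0–9=764, 10–19=1952, 20–29=1250, 30–39=807, 40+=2681
After projecting period 2:
Births: 1250 * 0.368 = 460  |  807 * 0.302 = 244 → 704
10–19: 764 * 0.971 = 742
20–29: 1952 * 0.949 = 1852
30–39: 1250 * 0.928 = 1160
40+: 807 * 0.934 + 2681 * 0.501 = 754 + 1343 = 2097
Net migration: 0–9 − 217 → 487; 20–29 + 140 → 1992
Population now: 0–9=487, 10–19=742, 20–29=1992, 30–39=1160, 40+=2097
Total after period 2: 487 + 742 + 1992 + 1160 + 2097 = 6478

6478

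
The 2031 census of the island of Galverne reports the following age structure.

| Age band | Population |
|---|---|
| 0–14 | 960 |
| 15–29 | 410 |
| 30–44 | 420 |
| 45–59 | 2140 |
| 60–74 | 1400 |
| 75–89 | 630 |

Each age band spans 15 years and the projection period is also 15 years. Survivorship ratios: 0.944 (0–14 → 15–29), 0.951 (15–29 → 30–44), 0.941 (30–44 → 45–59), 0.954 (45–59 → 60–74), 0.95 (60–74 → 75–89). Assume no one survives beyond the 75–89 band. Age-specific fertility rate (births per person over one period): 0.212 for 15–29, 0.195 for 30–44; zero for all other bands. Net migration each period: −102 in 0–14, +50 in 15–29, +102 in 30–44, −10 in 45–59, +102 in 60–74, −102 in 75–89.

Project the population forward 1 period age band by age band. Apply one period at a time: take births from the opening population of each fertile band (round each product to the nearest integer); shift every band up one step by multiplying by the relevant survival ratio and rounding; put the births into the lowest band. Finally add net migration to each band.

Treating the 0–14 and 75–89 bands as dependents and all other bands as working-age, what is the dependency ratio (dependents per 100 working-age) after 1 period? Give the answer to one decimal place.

Numbering the groups 1..6 from youngest to oldest:
Period 1:
Births: 410 * 0.212 = 87  |  420 * 0.195 = 82 → 169
Group 2: 960 * 0.944 = 906
Group 3: 410 * 0.951 = 390
Group 4: 420 * 0.941 = 395
Group 5: 2140 * 0.954 = 2042
Group 6: 1400 * 0.95 = 1330
Net migration: Group 1 − 102 → 67; Group 2 + 50 → 956; Group 3 + 102 → 492; Group 4 − 10 → 385; Group 5 + 102 → 2144; Group 6 − 102 → 1228
Giving 67 / 956 / 492 / 385 / 2144 / 1228.
Dependents (band 0–14 + band 75–89) = 67 + 1228 = 1295; working-age = 3977; ratio = 1295/3977 × 100 = 32.6

32.6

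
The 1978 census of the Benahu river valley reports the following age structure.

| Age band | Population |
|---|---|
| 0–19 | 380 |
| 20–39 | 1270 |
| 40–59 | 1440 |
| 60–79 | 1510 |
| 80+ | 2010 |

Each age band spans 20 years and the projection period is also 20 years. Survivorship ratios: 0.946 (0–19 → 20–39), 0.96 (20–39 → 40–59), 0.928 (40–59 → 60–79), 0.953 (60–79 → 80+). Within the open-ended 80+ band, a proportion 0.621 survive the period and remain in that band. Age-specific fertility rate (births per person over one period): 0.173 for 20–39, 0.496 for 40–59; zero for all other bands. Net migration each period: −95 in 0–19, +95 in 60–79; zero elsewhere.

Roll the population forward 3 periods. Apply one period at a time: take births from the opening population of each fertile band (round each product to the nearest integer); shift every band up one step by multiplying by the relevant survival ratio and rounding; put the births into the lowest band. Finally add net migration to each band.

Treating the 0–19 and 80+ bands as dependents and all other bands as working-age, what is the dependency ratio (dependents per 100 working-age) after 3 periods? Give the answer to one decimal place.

190.0

— Period 1 —
Births: 1270 * 0.173 = 220 ; 1440 * 0.496 = 714 — total 934
20–39: 380 * 0.946 = 359
40–59: 1270 * 0.96 = 1219
60–79: 1440 * 0.928 = 1336
80+: 1510 * 0.953 + 2010 * 0.621 = 1439 + 1248 = 2687
Net migration: 0–19 − 95 → 839; 60–79 + 95 → 1431
End of period: [839, 359, 1219, 1431, 2687]
— Period 2 —
Births: 359 * 0.173 = 62 ; 1219 * 0.496 = 605 — total 667
20–39: 839 * 0.946 = 794
40–59: 359 * 0.96 = 345
60–79: 1219 * 0.928 = 1131
80+: 1431 * 0.953 + 2687 * 0.621 = 1364 + 1669 = 3033
Net migration: 0–19 − 95 → 572; 60–79 + 95 → 1226
End of period: [572, 794, 345, 1226, 3033]
— Period 3 —
Births: 794 * 0.173 = 137 ; 345 * 0.496 = 171 — total 308
20–39: 572 * 0.946 = 541
40–59: 794 * 0.96 = 762
60–79: 345 * 0.928 = 320
80+: 1226 * 0.953 + 3033 * 0.621 = 1168 + 1883 = 3051
Net migration: 0–19 − 95 → 213; 60–79 + 95 → 415
End of period: [213, 541, 762, 415, 3051]
Dependents (band 0–19 + band 80+) = 213 + 3051 = 3264; working-age = 1718; ratio = 3264/1718 × 100 = 190.0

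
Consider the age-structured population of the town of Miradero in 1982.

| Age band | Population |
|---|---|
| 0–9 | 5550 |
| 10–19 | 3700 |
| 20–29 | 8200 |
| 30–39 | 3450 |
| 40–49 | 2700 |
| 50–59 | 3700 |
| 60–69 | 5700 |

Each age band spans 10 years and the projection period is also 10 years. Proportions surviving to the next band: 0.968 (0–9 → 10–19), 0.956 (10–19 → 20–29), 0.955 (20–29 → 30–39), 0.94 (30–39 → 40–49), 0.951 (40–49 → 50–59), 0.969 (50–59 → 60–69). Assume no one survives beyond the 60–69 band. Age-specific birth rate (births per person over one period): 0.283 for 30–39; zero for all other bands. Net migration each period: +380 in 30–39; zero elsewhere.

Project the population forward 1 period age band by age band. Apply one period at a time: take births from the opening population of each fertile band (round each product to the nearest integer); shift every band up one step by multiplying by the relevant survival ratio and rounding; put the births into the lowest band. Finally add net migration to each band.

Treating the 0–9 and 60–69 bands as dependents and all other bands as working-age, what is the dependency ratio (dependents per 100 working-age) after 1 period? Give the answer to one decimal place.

19.9

— Period 1 —
Births: 3450 × 0.283 = 976
10–19: 5550 × 0.968 = 5372
20–29: 3700 × 0.956 = 3537
30–39: 8200 × 0.955 = 7831
40–49: 3450 × 0.94 = 3243
50–59: 2700 × 0.951 = 2568
60–69: 3700 × 0.969 = 3585
Net migration: 30–39 + 380 → 8211
Giving 976 / 5372 / 3537 / 8211 / 3243 / 2568 / 3585.
Dependents (band 0–9 + band 60–69) = 976 + 3585 = 4561; working-age = 22931; ratio = 4561/22931 × 100 = 19.9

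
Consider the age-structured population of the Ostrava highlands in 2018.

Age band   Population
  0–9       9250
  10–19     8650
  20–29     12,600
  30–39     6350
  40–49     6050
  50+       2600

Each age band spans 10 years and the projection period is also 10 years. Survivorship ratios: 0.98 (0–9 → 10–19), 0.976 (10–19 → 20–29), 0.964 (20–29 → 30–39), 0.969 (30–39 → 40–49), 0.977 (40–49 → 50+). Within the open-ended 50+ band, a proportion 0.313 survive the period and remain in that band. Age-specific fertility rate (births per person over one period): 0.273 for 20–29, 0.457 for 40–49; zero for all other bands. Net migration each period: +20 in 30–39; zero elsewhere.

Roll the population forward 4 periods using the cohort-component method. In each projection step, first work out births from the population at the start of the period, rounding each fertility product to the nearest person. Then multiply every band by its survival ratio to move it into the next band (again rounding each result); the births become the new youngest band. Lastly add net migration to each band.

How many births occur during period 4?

5233

Numbering the groups 1..6 from youngest to oldest:
After projecting period 1:
Births: 12600 × 0.273 = 3440, 6050 × 0.457 = 2765 ⇒ total 6205
Group 2: 9250 × 0.98 = 9065
Group 3: 8650 × 0.976 = 8442
Group 4: 12600 × 0.964 = 12146
Group 5: 6350 × 0.969 = 6153
Group 6: 6050 × 0.977 + 2600 × 0.313 = 5911 + 814 = 6725
Net migration: Group 4 + 20 → 12166
End of period: [6205, 9065, 8442, 12166, 6153, 6725]
After projecting period 2:
Births: 8442 × 0.273 = 2305, 6153 × 0.457 = 2812 ⇒ total 5117
Group 2: 6205 × 0.98 = 6081
Group 3: 9065 × 0.976 = 8847
Group 4: 8442 × 0.964 = 8138
Group 5: 12166 × 0.969 = 11789
Group 6: 6153 × 0.977 + 6725 × 0.313 = 6011 + 2105 = 8116
Net migration: Group 4 + 20 → 8158
End of period: [5117, 6081, 8847, 8158, 11789, 8116]
After projecting period 3:
Births: 8847 × 0.273 = 2415, 11789 × 0.457 = 5388 ⇒ total 7803
Group 2: 5117 × 0.98 = 5015
Group 3: 6081 × 0.976 = 5935
Group 4: 8847 × 0.964 = 8529
Group 5: 8158 × 0.969 = 7905
Group 6: 11789 × 0.977 + 8116 × 0.313 = 11518 + 2540 = 14058
Net migration: Group 4 + 20 → 8549
End of period: [7803, 5015, 5935, 8549, 7905, 14058]
After projecting period 4:
Births: 5935 × 0.273 = 1620, 7905 × 0.457 = 3613 ⇒ total 5233
Group 2: 7803 × 0.98 = 7647
Group 3: 5015 × 0.976 = 4895
Group 4: 5935 × 0.964 = 5721
Group 5: 8549 × 0.969 = 8284
Group 6: 7905 × 0.977 + 14058 × 0.313 = 7723 + 4400 = 12123
Net migration: Group 4 + 20 → 5741
End of period: [5233, 7647, 4895, 5741, 8284, 12123]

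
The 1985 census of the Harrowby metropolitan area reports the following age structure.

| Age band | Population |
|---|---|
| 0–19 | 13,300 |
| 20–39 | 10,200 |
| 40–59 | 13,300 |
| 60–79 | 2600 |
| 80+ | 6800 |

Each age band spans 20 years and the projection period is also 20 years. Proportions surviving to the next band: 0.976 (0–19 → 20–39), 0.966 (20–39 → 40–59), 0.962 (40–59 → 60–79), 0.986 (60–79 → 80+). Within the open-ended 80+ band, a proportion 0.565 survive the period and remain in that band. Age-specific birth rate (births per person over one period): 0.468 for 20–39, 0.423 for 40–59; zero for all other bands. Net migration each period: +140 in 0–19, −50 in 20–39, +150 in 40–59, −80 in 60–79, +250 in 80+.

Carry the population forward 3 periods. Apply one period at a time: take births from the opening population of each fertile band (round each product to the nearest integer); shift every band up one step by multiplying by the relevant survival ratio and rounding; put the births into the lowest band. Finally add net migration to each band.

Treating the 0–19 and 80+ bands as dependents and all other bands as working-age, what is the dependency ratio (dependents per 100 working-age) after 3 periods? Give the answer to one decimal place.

(Groups numbered youngest = 1 to oldest = 5.)
[period 1]
Births: 10200 × 0.468 = 4774 ; 13300 × 0.423 = 5626 → 10400
Group 2: 13300 × 0.976 = 12981
Group 3: 10200 × 0.966 = 9853
Group 4: 13300 × 0.962 = 12795
Group 5: 2600 × 0.986 + 6800 × 0.565 = 2564 + 3842 = 6406
Net migration: Group 1 + 140 → 10540; Group 2 − 50 → 12931; Group 3 + 150 → 10003; Group 4 − 80 → 12715; Group 5 + 250 → 6656
End of period: [10540, 12931, 10003, 12715, 6656]
[period 2]
Births: 12931 × 0.468 = 6052 ; 10003 × 0.423 = 4231 → 10283
Group 2: 10540 × 0.976 = 10287
Group 3: 12931 × 0.966 = 12491
Group 4: 10003 × 0.962 = 9623
Group 5: 12715 × 0.986 + 6656 × 0.565 = 12537 + 3761 = 16298
Net migration: Group 1 + 140 → 10423; Group 2 − 50 → 10237; Group 3 + 150 → 12641; Group 4 − 80 → 9543; Group 5 + 250 → 16548
End of period: [10423, 10237, 12641, 9543, 16548]
[period 3]
Births: 10237 × 0.468 = 4791 ; 12641 × 0.423 = 5347 → 10138
Group 2: 10423 × 0.976 = 10173
Group 3: 10237 × 0.966 = 9889
Group 4: 12641 × 0.962 = 12161
Group 5: 9543 × 0.986 + 16548 × 0.565 = 9409 + 9350 = 18759
Net migration: Group 1 + 140 → 10278; Group 2 − 50 → 10123; Group 3 + 150 → 10039; Group 4 − 80 → 12081; Group 5 + 250 → 19009
End of period: [10278, 10123, 10039, 12081, 19009]
Dependents (band 0–19 + band 80+) = 10278 + 19009 = 29287; working-age = 32243; ratio = 29287/32243 × 100 = 90.8

90.8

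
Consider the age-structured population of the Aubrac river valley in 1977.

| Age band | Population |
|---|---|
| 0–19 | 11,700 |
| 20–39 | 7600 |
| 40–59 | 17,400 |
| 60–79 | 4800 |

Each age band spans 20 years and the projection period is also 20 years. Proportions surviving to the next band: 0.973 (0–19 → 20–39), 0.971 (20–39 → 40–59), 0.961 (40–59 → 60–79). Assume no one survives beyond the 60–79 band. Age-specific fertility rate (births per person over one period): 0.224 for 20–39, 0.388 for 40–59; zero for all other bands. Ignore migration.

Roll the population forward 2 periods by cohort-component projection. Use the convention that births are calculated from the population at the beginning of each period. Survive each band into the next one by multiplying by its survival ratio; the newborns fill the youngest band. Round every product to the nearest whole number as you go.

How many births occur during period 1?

Let band 1 be 0–19 through band 4 = 60–79.
— Period 1 —
Births: 7600 × 0.224 = 1702 ; 17400 × 0.388 = 6751 → total 8453
Band 2: 11700 × 0.973 = 11384
Band 3: 7600 × 0.971 = 7380
Band 4: 17400 × 0.961 = 16721
→ [8453, 11384, 7380, 16721]

8453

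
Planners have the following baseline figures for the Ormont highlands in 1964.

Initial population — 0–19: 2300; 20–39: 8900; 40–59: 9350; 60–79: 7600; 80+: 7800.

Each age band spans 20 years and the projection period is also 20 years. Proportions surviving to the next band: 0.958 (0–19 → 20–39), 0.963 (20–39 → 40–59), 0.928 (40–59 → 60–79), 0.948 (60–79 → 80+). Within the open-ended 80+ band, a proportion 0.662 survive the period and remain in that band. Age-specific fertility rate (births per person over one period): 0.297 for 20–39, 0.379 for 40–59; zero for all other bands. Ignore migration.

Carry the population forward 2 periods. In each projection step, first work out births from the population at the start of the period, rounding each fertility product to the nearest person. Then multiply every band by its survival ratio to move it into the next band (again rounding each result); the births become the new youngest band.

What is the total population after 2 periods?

36318

After projecting period 1:
Births: 8900 × 0.297 = 2643 ; 9350 × 0.379 = 3544 → total 6187
20–39: 2300 × 0.958 = 2203
40–59: 8900 × 0.963 = 8571
60–79: 9350 × 0.928 = 8677
80+: 7600 × 0.948 + 7800 × 0.662 = 7205 + 5164 = 12369
Giving 6187 / 2203 / 8571 / 8677 / 12369.
After projecting period 2:
Births: 2203 × 0.297 = 654 ; 8571 × 0.379 = 3248 → total 3902
20–39: 6187 × 0.958 = 5927
40–59: 2203 × 0.963 = 2121
60–79: 8571 × 0.928 = 7954
80+: 8677 × 0.948 + 12369 × 0.662 = 8226 + 8188 = 16414
Giving 3902 / 5927 / 2121 / 7954 / 16414.
Total after period 2: 3902 + 5927 + 2121 + 7954 + 16414 = 36318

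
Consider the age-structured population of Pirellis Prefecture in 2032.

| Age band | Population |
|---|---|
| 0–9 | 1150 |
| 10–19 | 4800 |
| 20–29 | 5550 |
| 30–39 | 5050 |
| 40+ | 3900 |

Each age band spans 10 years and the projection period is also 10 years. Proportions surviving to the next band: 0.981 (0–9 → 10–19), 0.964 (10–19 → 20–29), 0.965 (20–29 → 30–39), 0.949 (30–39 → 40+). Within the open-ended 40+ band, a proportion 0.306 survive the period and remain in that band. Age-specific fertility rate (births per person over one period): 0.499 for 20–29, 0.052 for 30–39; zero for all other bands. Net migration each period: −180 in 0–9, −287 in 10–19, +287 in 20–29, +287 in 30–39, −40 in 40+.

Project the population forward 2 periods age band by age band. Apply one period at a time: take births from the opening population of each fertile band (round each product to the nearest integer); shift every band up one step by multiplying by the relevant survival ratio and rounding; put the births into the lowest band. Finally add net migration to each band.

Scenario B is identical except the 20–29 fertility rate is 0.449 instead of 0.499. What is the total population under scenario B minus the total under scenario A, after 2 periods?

-518

— Period 1 —
Births: 5550 * 0.499 = 2769  |  5050 * 0.052 = 263 ⇒ total 3032
10–19: 1150 * 0.981 = 1128
20–29: 4800 * 0.964 = 4627
30–39: 5550 * 0.965 = 5356
40+: 5050 * 0.949 + 3900 * 0.306 = 4792 + 1193 = 5985
Net migration: 0–9 − 180 → 2852; 10–19 − 287 → 841; 20–29 + 287 → 4914; 30–39 + 287 → 5643; 40+ − 40 → 5945
Giving 2852 / 841 / 4914 / 5643 / 5945.
— Period 2 —
Births: 4914 * 0.499 = 2452  |  5643 * 0.052 = 293 ⇒ total 2745
10–19: 2852 * 0.981 = 2798
20–29: 841 * 0.964 = 811
30–39: 4914 * 0.965 = 4742
40+: 5643 * 0.949 + 5945 * 0.306 = 5355 + 1819 = 7174
Net migration: 0–9 − 180 → 2565; 10–19 − 287 → 2511; 20–29 + 287 → 1098; 30–39 + 287 → 5029; 40+ − 40 → 7134
Giving 2565 / 2511 / 1098 / 5029 / 7134.
Scenario A total after 2 periods: 18337
Scenario B projection —
— Period 1 —
Births: 5550 * 0.449 = 2492  |  5050 * 0.052 = 263 ⇒ total 2755
10–19: 1150 * 0.981 = 1128
20–29: 4800 * 0.964 = 4627
30–39: 5550 * 0.965 = 5356
40+: 5050 * 0.949 + 3900 * 0.306 = 4792 + 1193 = 5985
Net migration: 0–9 − 180 → 2575; 10–19 − 287 → 841; 20–29 + 287 → 4914; 30–39 + 287 → 5643; 40+ − 40 → 5945
Giving 2575 / 841 / 4914 / 5643 / 5945.
— Period 2 —
Births: 4914 * 0.449 = 2206  |  5643 * 0.052 = 293 ⇒ total 2499
10–19: 2575 * 0.981 = 2526
20–29: 841 * 0.964 = 811
30–39: 4914 * 0.965 = 4742
40+: 5643 * 0.949 + 5945 * 0.306 = 5355 + 1819 = 7174
Net migration: 0–9 − 180 → 2319; 10–19 − 287 → 2239; 20–29 + 287 → 1098; 30–39 + 287 → 5029; 40+ − 40 → 7134
Giving 2319 / 2239 / 1098 / 5029 / 7134.
Scenario B total after 2 periods: 17819
Difference B − A = 17819 − 18337 = -518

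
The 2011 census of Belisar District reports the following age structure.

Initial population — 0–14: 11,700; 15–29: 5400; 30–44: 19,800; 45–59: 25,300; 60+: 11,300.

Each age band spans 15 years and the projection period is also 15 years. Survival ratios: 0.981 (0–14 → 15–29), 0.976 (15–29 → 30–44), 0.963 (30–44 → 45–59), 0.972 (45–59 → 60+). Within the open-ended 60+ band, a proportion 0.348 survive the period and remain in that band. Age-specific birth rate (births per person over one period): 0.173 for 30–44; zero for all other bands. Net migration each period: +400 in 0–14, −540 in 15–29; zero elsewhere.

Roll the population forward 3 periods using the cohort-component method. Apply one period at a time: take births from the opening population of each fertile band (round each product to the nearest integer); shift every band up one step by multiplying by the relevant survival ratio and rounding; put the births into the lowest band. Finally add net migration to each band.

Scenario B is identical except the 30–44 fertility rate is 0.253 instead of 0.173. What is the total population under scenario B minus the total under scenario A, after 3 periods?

(Groups numbered youngest = 1 to oldest = 5.)
After projecting period 1:
Births: 19800 × 0.173 = 3425
Group 2: 11700 × 0.981 = 11478
Group 3: 5400 × 0.976 = 5270
Group 4: 19800 × 0.963 = 19067
Group 5: 25300 × 0.972 + 11300 × 0.348 = 24592 + 3932 = 28524
Net migration: Group 1 + 400 → 3825; Group 2 − 540 → 10938
Giving 3825 / 10938 / 5270 / 19067 / 28524.
After projecting period 2:
Births: 5270 × 0.173 = 912
Group 2: 3825 × 0.981 = 3752
Group 3: 10938 × 0.976 = 10675
Group 4: 5270 × 0.963 = 5075
Group 5: 19067 × 0.972 + 28524 × 0.348 = 18533 + 9926 = 28459
Net migration: Group 1 + 400 → 1312; Group 2 − 540 → 3212
Giving 1312 / 3212 / 10675 / 5075 / 28459.
After projecting period 3:
Births: 10675 × 0.173 = 1847
Group 2: 1312 × 0.981 = 1287
Group 3: 3212 × 0.976 = 3135
Group 4: 10675 × 0.963 = 10280
Group 5: 5075 × 0.972 + 28459 × 0.348 = 4933 + 9904 = 14837
Net migration: Group 1 + 400 → 2247; Group 2 − 540 → 747
Giving 2247 / 747 / 3135 / 10280 / 14837.
Scenario A total after 3 periods: 31246
Scenario B projection —
After projecting period 1:
Births: 19800 × 0.253 = 5009
Group 2: 11700 × 0.981 = 11478
Group 3: 5400 × 0.976 = 5270
Group 4: 19800 × 0.963 = 19067
Group 5: 25300 × 0.972 + 11300 × 0.348 = 24592 + 3932 = 28524
Net migration: Group 1 + 400 → 5409; Group 2 − 540 → 10938
Giving 5409 / 10938 / 5270 / 19067 / 28524.
After projecting period 2:
Births: 5270 × 0.253 = 1333
Group 2: 5409 × 0.981 = 5306
Group 3: 10938 × 0.976 = 10675
Group 4: 5270 × 0.963 = 5075
Group 5: 19067 × 0.972 + 28524 × 0.348 = 18533 + 9926 = 28459
Net migration: Group 1 + 400 → 1733; Group 2 − 540 → 4766
Giving 1733 / 4766 / 10675 / 5075 / 28459.
After projecting period 3:
Births: 10675 × 0.253 = 2701
Group 2: 1733 × 0.981 = 1700
Group 3: 4766 × 0.976 = 4652
Group 4: 10675 × 0.963 = 10280
Group 5: 5075 × 0.972 + 28459 × 0.348 = 4933 + 9904 = 14837
Net migration: Group 1 + 400 → 3101; Group 2 − 540 → 1160
Giving 3101 / 1160 / 4652 / 10280 / 14837.
Scenario B total after 3 periods: 34030
Difference B − A = 34030 − 31246 = 2784

2784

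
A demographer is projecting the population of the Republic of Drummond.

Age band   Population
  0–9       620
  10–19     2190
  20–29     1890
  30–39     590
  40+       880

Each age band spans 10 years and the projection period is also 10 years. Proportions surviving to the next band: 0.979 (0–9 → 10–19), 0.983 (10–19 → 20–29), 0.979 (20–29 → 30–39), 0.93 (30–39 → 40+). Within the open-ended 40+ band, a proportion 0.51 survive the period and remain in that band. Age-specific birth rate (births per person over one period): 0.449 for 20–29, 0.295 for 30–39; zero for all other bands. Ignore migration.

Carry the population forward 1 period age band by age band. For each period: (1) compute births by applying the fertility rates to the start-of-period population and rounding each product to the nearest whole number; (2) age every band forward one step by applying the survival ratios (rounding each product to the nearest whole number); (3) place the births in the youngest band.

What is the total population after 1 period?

6631

After projecting period 1:
Births: 1890 × 0.449 = 849 ; 590 × 0.295 = 174 → total 1023
10–19: 620 × 0.979 = 607
20–29: 2190 × 0.983 = 2153
30–39: 1890 × 0.979 = 1850
40+: 590 × 0.93 + 880 × 0.51 = 549 + 449 = 998
Giving 1023 / 607 / 2153 / 1850 / 998.
Total after period 1: 1023 + 607 + 2153 + 1850 + 998 = 6631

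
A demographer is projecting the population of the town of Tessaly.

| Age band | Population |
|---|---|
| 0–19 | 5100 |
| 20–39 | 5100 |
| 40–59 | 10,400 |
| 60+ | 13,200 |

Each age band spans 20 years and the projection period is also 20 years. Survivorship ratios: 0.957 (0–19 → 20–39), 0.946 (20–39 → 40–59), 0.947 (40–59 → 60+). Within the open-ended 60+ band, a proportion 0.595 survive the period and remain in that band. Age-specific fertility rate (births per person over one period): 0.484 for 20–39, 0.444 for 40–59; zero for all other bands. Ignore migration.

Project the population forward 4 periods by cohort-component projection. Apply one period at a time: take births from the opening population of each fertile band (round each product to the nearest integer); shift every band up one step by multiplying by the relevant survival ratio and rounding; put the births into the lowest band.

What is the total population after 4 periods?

28137

After projecting period 1:
Births: 5100 × 0.484 = 2468 ; 10400 × 0.444 = 4618 → 7086
20–39: 5100 × 0.957 = 4881
40–59: 5100 × 0.946 = 4825
60+: 10400 × 0.947 + 13200 × 0.595 = 9849 + 7854 = 17703
Giving 7086 / 4881 / 4825 / 17703.
After projecting period 2:
Births: 4881 × 0.484 = 2362 ; 4825 × 0.444 = 2142 → 4504
20–39: 7086 × 0.957 = 6781
40–59: 4881 × 0.946 = 4617
60+: 4825 × 0.947 + 17703 × 0.595 = 4569 + 10533 = 15102
Giving 4504 / 6781 / 4617 / 15102.
After projecting period 3:
Births: 6781 × 0.484 = 3282 ; 4617 × 0.444 = 2050 → 5332
20–39: 4504 × 0.957 = 4310
40–59: 6781 × 0.946 = 6415
60+: 4617 × 0.947 + 15102 × 0.595 = 4372 + 8986 = 13358
Giving 5332 / 4310 / 6415 / 13358.
After projecting period 4:
Births: 4310 × 0.484 = 2086 ; 6415 × 0.444 = 2848 → 4934
20–39: 5332 × 0.957 = 5103
40–59: 4310 × 0.946 = 4077
60+: 6415 × 0.947 + 13358 × 0.595 = 6075 + 7948 = 14023
Giving 4934 / 5103 / 4077 / 14023.
Total after period 4: 4934 + 5103 + 4077 + 14023 = 28137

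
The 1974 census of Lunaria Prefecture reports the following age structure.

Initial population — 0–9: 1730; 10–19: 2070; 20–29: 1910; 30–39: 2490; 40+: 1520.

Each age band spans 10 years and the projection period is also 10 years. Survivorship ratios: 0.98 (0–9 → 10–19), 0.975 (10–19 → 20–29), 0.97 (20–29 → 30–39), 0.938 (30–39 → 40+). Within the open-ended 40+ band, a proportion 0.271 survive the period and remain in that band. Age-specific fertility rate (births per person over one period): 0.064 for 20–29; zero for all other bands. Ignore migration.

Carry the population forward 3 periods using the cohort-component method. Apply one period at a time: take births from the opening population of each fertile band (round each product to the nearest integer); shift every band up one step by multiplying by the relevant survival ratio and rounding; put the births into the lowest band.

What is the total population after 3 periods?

4461

Call the groups 1 to 5, youngest first.
[period 1]
Births: 1910 × 0.064 = 122
Group 2: 1730 × 0.98 = 1695
Group 3: 2070 × 0.975 = 2018
Group 4: 1910 × 0.97 = 1853
Group 5: 2490 × 0.938 + 1520 × 0.271 = 2336 + 412 = 2748
Giving 122 / 1695 / 2018 / 1853 / 2748.
[period 2]
Births: 2018 × 0.064 = 129
Group 2: 122 × 0.98 = 120
Group 3: 1695 × 0.975 = 1653
Group 4: 2018 × 0.97 = 1957
Group 5: 1853 × 0.938 + 2748 × 0.271 = 1738 + 745 = 2483
Giving 129 / 120 / 1653 / 1957 / 2483.
[period 3]
Births: 1653 × 0.064 = 106
Group 2: 129 × 0.98 = 126
Group 3: 120 × 0.975 = 117
Group 4: 1653 × 0.97 = 1603
Group 5: 1957 × 0.938 + 2483 × 0.271 = 1836 + 673 = 2509
Giving 106 / 126 / 117 / 1603 / 2509.
Total after period 3: 106 + 126 + 117 + 1603 + 2509 = 4461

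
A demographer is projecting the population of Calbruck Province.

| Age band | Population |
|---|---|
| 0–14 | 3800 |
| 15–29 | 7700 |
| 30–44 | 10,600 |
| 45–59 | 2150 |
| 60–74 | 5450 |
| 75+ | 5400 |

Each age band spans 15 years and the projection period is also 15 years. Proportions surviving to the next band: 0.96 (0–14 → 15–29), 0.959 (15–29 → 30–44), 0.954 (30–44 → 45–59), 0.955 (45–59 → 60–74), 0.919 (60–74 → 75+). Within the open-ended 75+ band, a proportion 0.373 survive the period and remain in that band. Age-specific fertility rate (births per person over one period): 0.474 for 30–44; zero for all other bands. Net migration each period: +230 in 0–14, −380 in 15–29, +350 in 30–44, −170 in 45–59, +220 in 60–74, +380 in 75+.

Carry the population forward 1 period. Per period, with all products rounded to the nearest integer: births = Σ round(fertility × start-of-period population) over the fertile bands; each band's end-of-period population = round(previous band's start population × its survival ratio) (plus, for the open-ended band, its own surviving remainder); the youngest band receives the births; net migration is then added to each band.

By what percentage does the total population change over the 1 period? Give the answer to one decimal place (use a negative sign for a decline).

2.2

Period 1:
Births: 10600 * 0.474 = 5024
15–29: 3800 * 0.96 = 3648
30–44: 7700 * 0.959 = 7384
45–59: 10600 * 0.954 = 10112
60–74: 2150 * 0.955 = 2053
75+: 5450 * 0.919 + 5400 * 0.373 = 5009 + 2014 = 7023
Net migration: 0–14 + 230 → 5254; 15–29 − 380 → 3268; 30–44 + 350 → 7734; 45–59 − 170 → 9942; 60–74 + 220 → 2273; 75+ + 380 → 7403
→ [5254, 3268, 7734, 9942, 2273, 7403]
Total: 35100 → 35874; change = 774; percentage change = 2.2%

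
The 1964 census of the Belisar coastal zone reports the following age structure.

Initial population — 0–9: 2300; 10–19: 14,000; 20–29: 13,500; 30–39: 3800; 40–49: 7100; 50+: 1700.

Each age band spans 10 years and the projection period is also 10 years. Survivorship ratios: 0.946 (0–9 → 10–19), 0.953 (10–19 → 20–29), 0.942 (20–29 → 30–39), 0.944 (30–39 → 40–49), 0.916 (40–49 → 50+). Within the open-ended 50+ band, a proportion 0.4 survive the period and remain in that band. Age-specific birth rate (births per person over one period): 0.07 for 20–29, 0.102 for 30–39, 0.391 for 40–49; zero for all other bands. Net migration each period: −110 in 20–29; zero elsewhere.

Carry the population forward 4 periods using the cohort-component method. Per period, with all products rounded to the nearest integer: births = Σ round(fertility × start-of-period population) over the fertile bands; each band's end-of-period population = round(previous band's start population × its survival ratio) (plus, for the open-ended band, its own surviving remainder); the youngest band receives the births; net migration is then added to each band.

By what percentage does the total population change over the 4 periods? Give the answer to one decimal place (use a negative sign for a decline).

-16.8

[period 1]
Births: 13500 × 0.07 = 945 ; 3800 × 0.102 = 388 ; 7100 × 0.391 = 2776 — total 4109
10–19: 2300 × 0.946 = 2176
20–29: 14000 × 0.953 = 13342
30–39: 13500 × 0.942 = 12717
40–49: 3800 × 0.944 = 3587
50+: 7100 × 0.916 + 1700 × 0.4 = 6504 + 680 = 7184
Net migration: 20–29 − 110 → 13232
→ [4109, 2176, 13232, 12717, 3587, 7184]
[period 2]
Births: 13232 × 0.07 = 926 ; 12717 × 0.102 = 1297 ; 3587 × 0.391 = 1403 — total 3626
10–19: 4109 × 0.946 = 3887
20–29: 2176 × 0.953 = 2074
30–39: 13232 × 0.942 = 12465
40–49: 12717 × 0.944 = 12005
50+: 3587 × 0.916 + 7184 × 0.4 = 3286 + 2874 = 6160
Net migration: 20–29 − 110 → 1964
→ [3626, 3887, 1964, 12465, 12005, 6160]
[period 3]
Births: 1964 × 0.07 = 137 ; 12465 × 0.102 = 1271 ; 12005 × 0.391 = 4694 — total 6102
10–19: 3626 × 0.946 = 3430
20–29: 3887 × 0.953 = 3704
30–39: 1964 × 0.942 = 1850
40–49: 12465 × 0.944 = 11767
50+: 12005 × 0.916 + 6160 × 0.4 = 10997 + 2464 = 13461
Net migration: 20–29 − 110 → 3594
→ [6102, 3430, 3594, 1850, 11767, 13461]
[period 4]
Births: 3594 × 0.07 = 252 ; 1850 × 0.102 = 189 ; 11767 × 0.391 = 4601 — total 5042
10–19: 6102 × 0.946 = 5772
20–29: 3430 × 0.953 = 3269
30–39: 3594 × 0.942 = 3386
40–49: 1850 × 0.944 = 1746
50+: 11767 × 0.916 + 13461 × 0.4 = 10779 + 5384 = 16163
Net migration: 20–29 − 110 → 3159
→ [5042, 5772, 3159, 3386, 1746, 16163]
Total: 42400 → 35268; change = -7132; percentage change = -16.8%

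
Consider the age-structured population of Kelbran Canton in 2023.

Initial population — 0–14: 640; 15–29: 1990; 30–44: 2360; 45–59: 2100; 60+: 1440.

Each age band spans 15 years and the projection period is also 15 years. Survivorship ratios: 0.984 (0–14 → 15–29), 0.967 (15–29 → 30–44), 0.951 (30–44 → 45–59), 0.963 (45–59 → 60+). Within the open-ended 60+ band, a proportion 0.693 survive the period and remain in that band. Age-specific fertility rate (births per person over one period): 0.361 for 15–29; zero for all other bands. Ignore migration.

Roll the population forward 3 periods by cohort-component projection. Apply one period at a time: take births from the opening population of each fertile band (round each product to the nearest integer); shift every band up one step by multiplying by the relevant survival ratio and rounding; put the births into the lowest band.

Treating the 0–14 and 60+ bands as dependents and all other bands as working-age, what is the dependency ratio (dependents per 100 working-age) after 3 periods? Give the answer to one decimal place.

334.1

— Period 1 —
Births: 1990 * 0.361 = 718
15–29: 640 * 0.984 = 630
30–44: 1990 * 0.967 = 1924
45–59: 2360 * 0.951 = 2244
60+: 2100 * 0.963 + 1440 * 0.693 = 2022 + 998 = 3020
Giving 718 / 630 / 1924 / 2244 / 3020.
— Period 2 —
Births: 630 * 0.361 = 227
15–29: 718 * 0.984 = 707
30–44: 630 * 0.967 = 609
45–59: 1924 * 0.951 = 1830
60+: 2244 * 0.963 + 3020 * 0.693 = 2161 + 2093 = 4254
Giving 227 / 707 / 609 / 1830 / 4254.
— Period 3 —
Births: 707 * 0.361 = 255
15–29: 227 * 0.984 = 223
30–44: 707 * 0.967 = 684
45–59: 609 * 0.951 = 579
60+: 1830 * 0.963 + 4254 * 0.693 = 1762 + 2948 = 4710
Giving 255 / 223 / 684 / 579 / 4710.
Dependents (band 0–14 + band 60+) = 255 + 4710 = 4965; working-age = 1486; ratio = 4965/1486 × 100 = 334.1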